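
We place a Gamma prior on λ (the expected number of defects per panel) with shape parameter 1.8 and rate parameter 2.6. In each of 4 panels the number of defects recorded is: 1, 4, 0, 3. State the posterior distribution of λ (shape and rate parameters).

The Poisson likelihood adds the total count to the shape and the number of exposure periods to the rate. Here ∑xᵢ = 8 and n = 4, so shape 1.8→9.8 and rate 2.6→6.6.

Posterior: Gamma(shape=9.8, rate=6.6)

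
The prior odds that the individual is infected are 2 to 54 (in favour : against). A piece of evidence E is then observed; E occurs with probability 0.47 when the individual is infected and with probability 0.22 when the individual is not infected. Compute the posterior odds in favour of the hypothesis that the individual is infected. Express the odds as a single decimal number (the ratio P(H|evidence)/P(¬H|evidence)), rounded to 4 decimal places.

Prior odds = 2/54 = 0.037037. In log-odds, ln(0.037037) = -3.2958.
Add log likelihood ratio: ln(2.1364) = 0.75911.
Posterior log-odds = -2.5367, so posterior odds = exp(-2.5367) = 0.079125.

Posterior odds ≈ 0.0791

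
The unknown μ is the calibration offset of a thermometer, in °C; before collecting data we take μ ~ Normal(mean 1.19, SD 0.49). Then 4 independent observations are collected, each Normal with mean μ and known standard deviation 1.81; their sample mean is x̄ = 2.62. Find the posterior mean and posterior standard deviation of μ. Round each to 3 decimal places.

Prior precision 1/τ₀² = 1/0.49² = 4.16493; data precision n/σ² = 4/1.81² = 1.22096.
Posterior precision = 4.16493 + 1.22096 = 5.38590, giving posterior SD = 1/√5.38590 = 0.431.
Posterior mean = (4.16493·1.19 + 1.22096·2.62) / 5.38590 = 1.514.

Posterior mean ≈ 1.514; posterior SD ≈ 0.431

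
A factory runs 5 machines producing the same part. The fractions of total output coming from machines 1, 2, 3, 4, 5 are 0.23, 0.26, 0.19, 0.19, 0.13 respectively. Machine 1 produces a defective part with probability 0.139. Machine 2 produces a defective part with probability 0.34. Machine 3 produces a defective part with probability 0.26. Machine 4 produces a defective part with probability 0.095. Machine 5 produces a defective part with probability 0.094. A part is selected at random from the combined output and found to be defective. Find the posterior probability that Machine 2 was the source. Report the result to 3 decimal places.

P(defective|M1) = 0.139; P(defective|M2) = 0.34; P(defective|M3) = 0.26; P(defective|M4) = 0.095; P(defective|M5) = 0.094.
Prior × likelihood for each source: 0.23·0.139=0.03197, 0.26·0.34=0.08840, 0.19·0.26=0.04940, 0.19·0.095=0.01805, 0.13·0.094=0.01222. Summing gives P(defective) = 0.20004.
P(Machine 2 | defective) = 0.08840 / 0.20004 = 0.442.

Posterior probability ≈ 0.442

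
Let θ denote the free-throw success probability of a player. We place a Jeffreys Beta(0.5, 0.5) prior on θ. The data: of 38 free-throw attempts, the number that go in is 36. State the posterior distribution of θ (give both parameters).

Posterior: Beta(36.5, 2.5)

Observing 36 successes and 2 failures updates Beta(0.5, 0.5) by adding the success and failure counts to the two shape parameters: α = 0.5+36 = 36.5, β = 0.5+2 = 2.5.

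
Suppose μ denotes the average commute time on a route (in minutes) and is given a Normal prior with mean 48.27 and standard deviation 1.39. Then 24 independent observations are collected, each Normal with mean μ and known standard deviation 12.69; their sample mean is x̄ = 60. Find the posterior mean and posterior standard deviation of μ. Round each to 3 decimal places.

Posterior mean ≈ 50.893; posterior SD ≈ 1.225

Prior precision 1/τ₀² = 1/1.39² = 0.517572; data precision n/σ² = 24/12.69² = 0.149035.
Posterior precision = 0.517572 + 0.149035 = 0.666606, giving posterior SD = 1/√0.666606 = 1.225.
Posterior mean = (0.517572·48.27 + 0.149035·60) / 0.666606 = 50.893.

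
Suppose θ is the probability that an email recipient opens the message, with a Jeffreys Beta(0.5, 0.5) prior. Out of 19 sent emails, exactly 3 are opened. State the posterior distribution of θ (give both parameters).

The binomial likelihood is conjugate to the Beta prior: with 3 successes and 16 failures, the posterior is Beta(0.5+3, 0.5+16) = Beta(3.5, 16.5).

Posterior: Beta(3.5, 16.5)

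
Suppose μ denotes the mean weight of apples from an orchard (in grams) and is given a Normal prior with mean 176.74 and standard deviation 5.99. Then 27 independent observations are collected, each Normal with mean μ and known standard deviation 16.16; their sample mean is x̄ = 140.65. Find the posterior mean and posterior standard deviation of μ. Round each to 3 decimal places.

With known σ, the Normal prior is conjugate. Weight on the data is w = (n/σ²)/(n/σ² + 1/τ₀²) = 0.103391/(0.103391+0.0278706) = 0.78767.
Posterior mean = w·x̄ + (1−w)·μ₀ = 0.78767·140.65 + 0.21233·176.74 = 148.313. Posterior variance = 1/(0.103391+0.0278706) = 7.61840, so SD = 2.760.

Posterior mean ≈ 148.313; posterior SD ≈ 2.760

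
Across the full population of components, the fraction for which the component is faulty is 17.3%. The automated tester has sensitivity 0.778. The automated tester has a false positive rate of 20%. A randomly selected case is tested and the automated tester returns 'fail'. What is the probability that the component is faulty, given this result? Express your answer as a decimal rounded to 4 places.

P(H | E) ≈ 0.4487

Let H be the event that the component is faulty. P(H) = 0.173, so P(¬H) = 0.827. With E the 'fail' result, P(E|H) = 0.778 and P(E|¬H) = 0.2.
P(E) = 0.778·0.173 + 0.2·0.827 = 0.13459 + 0.16540 = 0.29999.
By Bayes' theorem, P(H|E) = 0.13459 / 0.29999 = 0.4487.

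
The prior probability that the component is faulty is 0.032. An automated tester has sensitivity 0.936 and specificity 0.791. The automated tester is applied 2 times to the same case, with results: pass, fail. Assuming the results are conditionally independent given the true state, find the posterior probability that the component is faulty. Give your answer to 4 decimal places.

Posterior P(H) ≈ 0.0118

With H the event that the component is faulty, the joint likelihood of the observed sequence is P(data|H) = 0.064·0.936 = 0.059904 and P(data|¬H) = 0.791·0.209 = 0.16532.
Bayes: P(H|data) = 0.032·0.059904 / (0.032·0.059904 + 0.968·0.16532) = 0.0019169/0.16195 = 0.0118.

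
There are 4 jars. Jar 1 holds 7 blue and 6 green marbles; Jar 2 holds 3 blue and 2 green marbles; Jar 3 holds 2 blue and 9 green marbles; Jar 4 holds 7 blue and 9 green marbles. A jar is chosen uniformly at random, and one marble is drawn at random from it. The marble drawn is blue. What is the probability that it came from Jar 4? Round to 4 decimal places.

Posterior probability ≈ 0.2489

Tabulate prior·likelihood by source: [1] prior 0.25, lik 0.5385, product 0.1346; [2] prior 0.25, lik 0.6, product 0.1500; [3] prior 0.25, lik 0.1818, product 0.04545; [4] prior 0.25, lik 0.4375, product 0.1094.
Normalizing constant = 0.43944; the posterior for Jar 4 is its product over the sum, 0.1094/0.43944 = 0.2489.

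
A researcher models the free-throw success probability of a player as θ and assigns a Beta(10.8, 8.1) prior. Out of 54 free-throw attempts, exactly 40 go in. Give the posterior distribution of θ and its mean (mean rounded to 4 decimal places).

Observing 40 successes and 14 failures updates Beta(10.8, 8.1) by adding the success and failure counts to the two shape parameters: α = 10.8+40 = 50.8, β = 8.1+14 = 22.1.
E[θ | data] = 50.8/(50.8+22.1) = 0.6968.

Posterior: Beta(50.8, 22.1); mean ≈ 0.6968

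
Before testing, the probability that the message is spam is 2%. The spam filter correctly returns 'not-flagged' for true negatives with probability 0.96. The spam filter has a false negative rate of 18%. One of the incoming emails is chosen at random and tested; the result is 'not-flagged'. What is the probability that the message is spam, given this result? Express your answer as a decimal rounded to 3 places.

P(H | E) ≈ 0.004

Write H for 'the message is spam'. Prior odds H:¬H = 0.02/0.98 = 0.020408. For the 'not-flagged' outcome, the likelihood ratio is 0.18/0.96 = 0.18750.
Posterior odds = 0.020408 × 0.18750 = 0.0038265, so P(H|E) = 0.0038265/(1+0.0038265) = 0.004.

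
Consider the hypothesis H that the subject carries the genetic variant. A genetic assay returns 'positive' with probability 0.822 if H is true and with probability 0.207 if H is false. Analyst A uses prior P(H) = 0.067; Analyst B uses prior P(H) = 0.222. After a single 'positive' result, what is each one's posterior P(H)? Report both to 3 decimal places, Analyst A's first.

P('+'|H) = 0.822, P('+'|¬H) = 0.207.
Analyst A: numerator 0.822·0.067 = 0.055074; evidence = 0.055074+0.207·0.933 = 0.24821; posterior = 0.222.
Analyst B: numerator 0.822·0.222 = 0.18248; evidence = 0.18248+0.207·0.778 = 0.34353; posterior = 0.531.

Analyst A: 0.222; Analyst B: 0.531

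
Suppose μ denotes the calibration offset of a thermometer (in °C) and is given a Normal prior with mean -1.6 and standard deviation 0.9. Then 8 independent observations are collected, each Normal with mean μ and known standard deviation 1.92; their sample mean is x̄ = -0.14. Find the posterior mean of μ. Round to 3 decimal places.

With known σ, the Normal prior is conjugate. Weight on the data is w = (n/σ²)/(n/σ² + 1/τ₀²) = 2.17014/(2.17014+1.23457) = 0.63739.
Posterior mean = w·x̄ + (1−w)·μ₀ = 0.63739·-0.14 + 0.36261·-1.6 = -0.669.

Posterior mean ≈ -0.669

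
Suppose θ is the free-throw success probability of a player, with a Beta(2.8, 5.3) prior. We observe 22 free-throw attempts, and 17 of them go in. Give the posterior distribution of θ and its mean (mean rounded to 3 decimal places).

The binomial likelihood is conjugate to the Beta prior: with 17 successes and 5 failures, the posterior is Beta(2.8+17, 5.3+5) = Beta(19.8, 10.3).
Posterior mean = α/(α+β) = 19.8/30.1 = 0.658.

Posterior: Beta(19.8, 10.3); mean ≈ 0.658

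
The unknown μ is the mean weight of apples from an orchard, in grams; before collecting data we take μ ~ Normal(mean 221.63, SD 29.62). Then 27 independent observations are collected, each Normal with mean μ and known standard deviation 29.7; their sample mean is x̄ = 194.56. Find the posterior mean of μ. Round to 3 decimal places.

Posterior mean ≈ 195.532

With known σ, the Normal prior is conjugate. Weight on the data is w = (n/σ²)/(n/σ² + 1/τ₀²) = 0.0306091/(0.0306091+0.00113980) = 0.96410.
Posterior mean = w·x̄ + (1−w)·μ₀ = 0.96410·194.56 + 0.035901·221.63 = 195.532.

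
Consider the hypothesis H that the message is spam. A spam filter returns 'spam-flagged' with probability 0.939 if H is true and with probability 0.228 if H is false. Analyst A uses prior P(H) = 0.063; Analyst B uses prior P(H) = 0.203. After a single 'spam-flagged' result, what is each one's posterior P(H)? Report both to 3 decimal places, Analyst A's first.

P('+'|H) = 0.939, P('+'|¬H) = 0.228.
Analyst A: numerator 0.939·0.063 = 0.059157; evidence = 0.059157+0.228·0.937 = 0.27279; posterior = 0.217.
Analyst B: numerator 0.939·0.203 = 0.19062; evidence = 0.19062+0.228·0.797 = 0.37233; posterior = 0.512.

Analyst A: 0.217; Analyst B: 0.512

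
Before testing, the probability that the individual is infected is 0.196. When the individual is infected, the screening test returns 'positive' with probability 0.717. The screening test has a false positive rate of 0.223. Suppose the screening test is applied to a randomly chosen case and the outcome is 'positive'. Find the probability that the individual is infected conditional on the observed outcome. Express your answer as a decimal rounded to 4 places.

Write H for 'the individual is infected'. Prior odds H:¬H = 0.196/0.804 = 0.24378. For the 'positive' outcome, the likelihood ratio is 0.717/0.223 = 3.2152.
Posterior odds = 0.24378 × 3.2152 = 0.78382, so P(H|E) = 0.78382/(1+0.78382) = 0.4394.

P(H | E) ≈ 0.4394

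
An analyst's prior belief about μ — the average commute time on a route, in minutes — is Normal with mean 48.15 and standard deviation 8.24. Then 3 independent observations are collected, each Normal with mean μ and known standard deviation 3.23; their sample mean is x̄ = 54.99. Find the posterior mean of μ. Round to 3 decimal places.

Prior precision 1/τ₀² = 1/8.24² = 0.0147281; data precision n/σ² = 3/3.23² = 0.287552.
Posterior precision = 0.0147281 + 0.287552 = 0.302280.
Posterior mean = (0.0147281·48.15 + 0.287552·54.99) / 0.302280 = 54.657.

Posterior mean ≈ 54.657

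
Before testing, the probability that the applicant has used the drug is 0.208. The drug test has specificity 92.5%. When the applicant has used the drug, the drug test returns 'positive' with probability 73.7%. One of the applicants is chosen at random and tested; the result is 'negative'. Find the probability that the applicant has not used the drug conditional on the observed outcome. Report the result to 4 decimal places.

Write H for 'the applicant has used the drug'. Prior odds H:¬H = 0.208/0.792 = 0.26263. For the 'negative' outcome, the likelihood ratio is 0.263/0.925 = 0.28432.
Posterior odds = 0.26263 × 0.28432 = 0.074671, so P(H|E) = 0.074671/(1+0.074671) = 0.0695. Then P(¬H|E) = 1 − 0.0695 = 0.9305.

P(¬H | E) ≈ 0.9305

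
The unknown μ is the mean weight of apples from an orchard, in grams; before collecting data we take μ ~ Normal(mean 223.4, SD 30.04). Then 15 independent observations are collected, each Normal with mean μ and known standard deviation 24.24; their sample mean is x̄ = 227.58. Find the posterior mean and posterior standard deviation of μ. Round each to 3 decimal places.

With known σ, the Normal prior is conjugate. Weight on the data is w = (n/σ²)/(n/σ² + 1/τ₀²) = 0.0255285/(0.0255285+0.00110815) = 0.95840.
Posterior mean = w·x̄ + (1−w)·μ₀ = 0.95840·227.58 + 0.041603·223.4 = 227.406. Posterior variance = 1/(0.0255285+0.00110815) = 37.5422, so SD = 6.127.

Posterior mean ≈ 227.406; posterior SD ≈ 6.127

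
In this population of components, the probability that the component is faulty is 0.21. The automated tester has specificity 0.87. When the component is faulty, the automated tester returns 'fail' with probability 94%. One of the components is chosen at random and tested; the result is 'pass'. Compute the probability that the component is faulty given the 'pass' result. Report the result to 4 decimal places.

P(H | E) ≈ 0.0180

Write H for 'the component is faulty'. Prior odds H:¬H = 0.21/0.79 = 0.26582. For the 'pass' outcome, the likelihood ratio is 0.06/0.87 = 0.068966.
Posterior odds = 0.26582 × 0.068966 = 0.018333, so P(H|E) = 0.018333/(1+0.018333) = 0.0180.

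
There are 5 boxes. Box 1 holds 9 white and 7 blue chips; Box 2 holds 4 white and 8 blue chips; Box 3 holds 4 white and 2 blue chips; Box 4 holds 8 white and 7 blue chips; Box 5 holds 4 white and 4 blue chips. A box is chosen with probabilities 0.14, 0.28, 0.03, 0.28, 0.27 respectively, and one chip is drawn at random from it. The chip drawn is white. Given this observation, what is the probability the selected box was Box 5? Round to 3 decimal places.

Posterior probability ≈ 0.283

Tabulate prior·likelihood by source: [1] prior 0.14, lik 0.5625, product 0.07875; [2] prior 0.28, lik 0.3333, product 0.09333; [3] prior 0.03, lik 0.6667, product 0.02000; [4] prior 0.28, lik 0.5333, product 0.1493; [5] prior 0.27, lik 0.5, product 0.1350.
Normalizing constant = 0.47642; the posterior for Box 5 is its product over the sum, 0.1350/0.47642 = 0.283.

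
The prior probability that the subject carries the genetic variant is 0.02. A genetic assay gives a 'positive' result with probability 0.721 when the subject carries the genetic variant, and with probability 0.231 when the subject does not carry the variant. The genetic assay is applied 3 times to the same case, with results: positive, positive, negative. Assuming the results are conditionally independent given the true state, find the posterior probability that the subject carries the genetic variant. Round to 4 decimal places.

Posterior P(H) ≈ 0.0673

Let H be the event that the subject carries the genetic variant; start with P(H) = 0.02. P('positive'|H) = 0.721, P('positive'|¬H) = 0.231.
Update on result 1 ('positive'): P(H) ← 0.721·0.0200 / (0.721·0.0200 + 0.231·0.9800) = 0.014420/0.24080 = 0.0599.
Update on result 2 ('positive'): P(H) ← 0.721·0.0599 / (0.721·0.0599 + 0.231·0.9401) = 0.043176/0.26034 = 0.1658.
Update on result 3 ('negative'): P(H) ← 0.279·0.1658 / (0.279·0.1658 + 0.769·0.8342) = 0.046270/0.68774 = 0.0673.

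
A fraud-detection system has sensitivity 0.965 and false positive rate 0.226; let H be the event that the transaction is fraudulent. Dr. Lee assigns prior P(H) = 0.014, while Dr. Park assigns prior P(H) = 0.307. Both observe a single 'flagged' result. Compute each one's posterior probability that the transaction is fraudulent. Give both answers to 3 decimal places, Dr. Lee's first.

The likelihood ratio for a 'flagged' result is 0.965/0.226 = 4.2699.
Dr. Lee: prior odds 0.014/0.986 = 0.014199; posterior odds 0.060628; posterior probability 0.057.
Dr. Park: prior odds 0.307/0.693 = 0.44300; posterior odds 1.8916; posterior probability 0.654.

Dr. Lee: 0.057; Dr. Park: 0.654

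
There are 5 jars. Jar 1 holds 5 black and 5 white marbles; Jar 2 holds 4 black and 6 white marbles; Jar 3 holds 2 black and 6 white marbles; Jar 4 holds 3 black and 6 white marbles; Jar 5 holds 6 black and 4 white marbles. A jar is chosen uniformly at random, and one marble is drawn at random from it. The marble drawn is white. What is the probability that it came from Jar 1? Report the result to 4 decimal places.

Posterior probability ≈ 0.1714

P(white|Jar 1) = 0.5; P(white|Jar 2) = 0.6; P(white|Jar 3) = 0.75; P(white|Jar 4) = 0.6667; P(white|Jar 5) = 0.4.
Prior × likelihood for each source: 0.2·0.5=0.1000, 0.2·0.6=0.1200, 0.2·0.75=0.1500, 0.2·0.6667=0.1333, 0.2·0.4=0.08000. Summing gives P(white) = 0.58333.
P(Jar 1 | white) = 0.1000 / 0.58333 = 0.1714.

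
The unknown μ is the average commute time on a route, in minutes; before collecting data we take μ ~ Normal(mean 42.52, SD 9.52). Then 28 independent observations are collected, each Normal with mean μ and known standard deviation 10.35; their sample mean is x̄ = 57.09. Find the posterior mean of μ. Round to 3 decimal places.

Posterior mean ≈ 56.500

With known σ, the Normal prior is conjugate. Weight on the data is w = (n/σ²)/(n/σ² + 1/τ₀²) = 0.261383/(0.261383+0.0110338) = 0.95950.
Posterior mean = w·x̄ + (1−w)·μ₀ = 0.95950·57.09 + 0.040503·42.52 = 56.500.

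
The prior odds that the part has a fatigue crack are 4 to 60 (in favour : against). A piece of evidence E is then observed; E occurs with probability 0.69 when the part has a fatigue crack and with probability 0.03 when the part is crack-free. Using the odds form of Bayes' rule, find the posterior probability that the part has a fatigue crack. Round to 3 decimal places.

Prior odds = 4/60 = 0.066667.
Likelihood ratio for E = 0.69/0.03 = 23.000.
Posterior odds = prior odds × LR = 1.5333.
Posterior probability = odds/(1+odds) = 1.5333/2.5333 = 0.605.

Posterior probability ≈ 0.605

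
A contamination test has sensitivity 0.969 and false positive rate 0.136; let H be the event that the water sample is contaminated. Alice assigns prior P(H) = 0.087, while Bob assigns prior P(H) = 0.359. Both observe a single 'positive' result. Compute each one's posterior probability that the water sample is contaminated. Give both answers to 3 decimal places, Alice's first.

The likelihood ratio for a 'positive' result is 0.969/0.136 = 7.1250.
Alice: prior odds 0.087/0.913 = 0.095290; posterior odds 0.67894; posterior probability 0.404.
Bob: prior odds 0.359/0.641 = 0.56006; posterior odds 3.9904; posterior probability 0.800.

Alice: 0.404; Bob: 0.800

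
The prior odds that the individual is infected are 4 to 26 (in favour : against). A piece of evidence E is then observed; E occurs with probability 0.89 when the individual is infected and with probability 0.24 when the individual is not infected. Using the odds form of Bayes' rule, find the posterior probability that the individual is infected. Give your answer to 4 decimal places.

Prior odds = 4/26 = 0.15385.
Likelihood ratio for E = 0.89/0.24 = 3.7083.
Posterior odds = prior odds × LR = 0.57051.
Posterior probability = odds/(1+odds) = 0.57051/1.5705 = 0.3633.

Posterior probability ≈ 0.3633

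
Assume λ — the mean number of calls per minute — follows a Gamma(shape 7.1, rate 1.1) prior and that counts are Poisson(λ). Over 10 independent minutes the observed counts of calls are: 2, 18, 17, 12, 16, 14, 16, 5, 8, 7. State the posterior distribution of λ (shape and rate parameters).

Total count ∑xᵢ = 115 over n = 10 minutes.
Gamma is conjugate to the Poisson likelihood: posterior is Gamma(shape = 7.1+115 = 122.1, rate = 1.1+10 = 11.1).

Posterior: Gamma(shape=122.1, rate=11.1)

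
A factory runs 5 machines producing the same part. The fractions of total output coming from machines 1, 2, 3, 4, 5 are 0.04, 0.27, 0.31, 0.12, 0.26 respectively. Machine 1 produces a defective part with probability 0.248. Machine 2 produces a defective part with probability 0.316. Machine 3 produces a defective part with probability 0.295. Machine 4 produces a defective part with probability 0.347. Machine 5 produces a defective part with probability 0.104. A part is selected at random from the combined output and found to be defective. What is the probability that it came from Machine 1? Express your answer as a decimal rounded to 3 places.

Posterior probability ≈ 0.039

P(defective|M1) = 0.248; P(defective|M2) = 0.316; P(defective|M3) = 0.295; P(defective|M4) = 0.347; P(defective|M5) = 0.104.
Prior × likelihood for each source: 0.04·0.248=0.009920, 0.27·0.316=0.08532, 0.31·0.295=0.09145, 0.12·0.347=0.04164, 0.26·0.104=0.02704. Summing gives P(defective) = 0.25537.
P(Machine 1 | defective) = 0.009920 / 0.25537 = 0.039.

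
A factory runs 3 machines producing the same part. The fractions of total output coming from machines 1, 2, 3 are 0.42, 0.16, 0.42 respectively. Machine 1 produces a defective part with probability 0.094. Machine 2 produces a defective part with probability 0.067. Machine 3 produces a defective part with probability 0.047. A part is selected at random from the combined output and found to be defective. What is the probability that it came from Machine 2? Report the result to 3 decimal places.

P(defective|M1) = 0.094; P(defective|M2) = 0.067; P(defective|M3) = 0.047.
Prior × likelihood for each source: 0.42·0.094=0.03948, 0.16·0.067=0.01072, 0.42·0.047=0.01974. Summing gives P(defective) = 0.069940.
P(Machine 2 | defective) = 0.01072 / 0.069940 = 0.153.

Posterior probability ≈ 0.153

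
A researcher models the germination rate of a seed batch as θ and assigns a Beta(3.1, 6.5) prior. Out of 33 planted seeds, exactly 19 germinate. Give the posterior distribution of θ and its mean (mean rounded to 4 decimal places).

Observing 19 successes and 14 failures updates Beta(3.1, 6.5) by adding the success and failure counts to the two shape parameters: α = 3.1+19 = 22.1, β = 6.5+14 = 20.5.
E[θ | data] = 22.1/(22.1+20.5) = 0.5188.

Posterior: Beta(22.1, 20.5); mean ≈ 0.5188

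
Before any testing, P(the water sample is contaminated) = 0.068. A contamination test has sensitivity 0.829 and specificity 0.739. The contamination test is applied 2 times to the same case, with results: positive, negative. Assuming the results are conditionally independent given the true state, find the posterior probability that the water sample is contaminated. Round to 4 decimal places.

Posterior P(H) ≈ 0.0509

With H the event that the water sample is contaminated, the joint likelihood of the observed sequence is P(data|H) = 0.829·0.171 = 0.14176 and P(data|¬H) = 0.261·0.739 = 0.19288.
Bayes: P(H|data) = 0.068·0.14176 / (0.068·0.14176 + 0.932·0.19288) = 0.0096396/0.18940 = 0.0509.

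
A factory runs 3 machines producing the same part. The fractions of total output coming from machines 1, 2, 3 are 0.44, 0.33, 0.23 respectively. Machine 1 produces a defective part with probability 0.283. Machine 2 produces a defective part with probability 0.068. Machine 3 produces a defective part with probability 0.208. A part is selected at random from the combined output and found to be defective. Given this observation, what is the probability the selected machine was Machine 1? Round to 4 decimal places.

Posterior probability ≈ 0.6392

Tabulate prior·likelihood by source: [1] prior 0.44, lik 0.283, product 0.1245; [2] prior 0.33, lik 0.068, product 0.02244; [3] prior 0.23, lik 0.208, product 0.04784.
Normalizing constant = 0.19480; the posterior for Machine 1 is its product over the sum, 0.1245/0.19480 = 0.6392.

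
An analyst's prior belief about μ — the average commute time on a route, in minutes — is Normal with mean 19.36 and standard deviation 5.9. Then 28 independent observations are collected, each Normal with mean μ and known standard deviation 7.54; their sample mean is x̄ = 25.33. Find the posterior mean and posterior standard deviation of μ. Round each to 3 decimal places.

Posterior mean ≈ 25.001; posterior SD ≈ 1.385

With known σ, the Normal prior is conjugate. Weight on the data is w = (n/σ²)/(n/σ² + 1/τ₀²) = 0.492510/(0.492510+0.0287274) = 0.94489.
Posterior mean = w·x̄ + (1−w)·μ₀ = 0.94489·25.33 + 0.055114·19.36 = 25.001. Posterior variance = 1/(0.492510+0.0287274) = 1.91851, so SD = 1.385.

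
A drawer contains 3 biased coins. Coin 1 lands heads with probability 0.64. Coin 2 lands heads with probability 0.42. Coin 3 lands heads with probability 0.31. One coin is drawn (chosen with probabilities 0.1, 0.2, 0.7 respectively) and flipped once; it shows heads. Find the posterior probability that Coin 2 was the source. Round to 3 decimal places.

P(heads|C1) = 0.64; P(heads|C2) = 0.42; P(heads|C3) = 0.31.
Prior × likelihood for each source: 0.1·0.64=0.06400, 0.2·0.42=0.08400, 0.7·0.31=0.2170. Summing gives P(heads) = 0.36500.
P(Coin 2 | heads) = 0.08400 / 0.36500 = 0.230.

Posterior probability ≈ 0.230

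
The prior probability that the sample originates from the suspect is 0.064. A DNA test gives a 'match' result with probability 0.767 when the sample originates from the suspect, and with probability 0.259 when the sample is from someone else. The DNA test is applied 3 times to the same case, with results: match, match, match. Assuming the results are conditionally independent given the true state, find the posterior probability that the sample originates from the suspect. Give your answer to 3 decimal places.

Posterior P(H) ≈ 0.640

With H the event that the sample originates from the suspect, the joint likelihood of the observed sequence is P(data|H) = 0.767·0.767·0.767 = 0.45122 and P(data|¬H) = 0.259·0.259·0.259 = 0.017374.
Bayes: P(H|data) = 0.064·0.45122 / (0.064·0.45122 + 0.936·0.017374) = 0.028878/0.045140 = 0.6397.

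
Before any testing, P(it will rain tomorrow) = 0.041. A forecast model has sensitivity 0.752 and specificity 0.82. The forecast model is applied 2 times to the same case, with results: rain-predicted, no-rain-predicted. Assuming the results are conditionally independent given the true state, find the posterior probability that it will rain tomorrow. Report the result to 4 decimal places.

Posterior P(H) ≈ 0.0513

Let H be the event that it will rain tomorrow; start with P(H) = 0.041. P('rain-predicted'|H) = 0.752, P('rain-predicted'|¬H) = 0.18.
Update on result 1 ('rain-predicted'): P(H) ← 0.752·0.0410 / (0.752·0.0410 + 0.18·0.9590) = 0.030832/0.20345 = 0.1515.
Update on result 2 ('no-rain-predicted'): P(H) ← 0.248·0.1515 / (0.248·0.1515 + 0.82·0.8485) = 0.037583/0.73332 = 0.0513.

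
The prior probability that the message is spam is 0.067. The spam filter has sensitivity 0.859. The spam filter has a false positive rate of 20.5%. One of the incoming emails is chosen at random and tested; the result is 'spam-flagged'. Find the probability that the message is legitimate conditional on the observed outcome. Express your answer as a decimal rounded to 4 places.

P(¬H | E) ≈ 0.7687

Let H be the event that the message is spam. P(H) = 0.067, so P(¬H) = 0.933. With E the 'spam-flagged' result, P(E|H) = 0.859 and P(E|¬H) = 0.205.
P(E) = 0.859·0.067 + 0.205·0.933 = 0.057553 + 0.19126 = 0.24882.
By Bayes' theorem, P(H|E) = 0.057553 / 0.24882 = 0.2313. Hence P(¬H|E) = 1 − 0.2313 = 0.7687.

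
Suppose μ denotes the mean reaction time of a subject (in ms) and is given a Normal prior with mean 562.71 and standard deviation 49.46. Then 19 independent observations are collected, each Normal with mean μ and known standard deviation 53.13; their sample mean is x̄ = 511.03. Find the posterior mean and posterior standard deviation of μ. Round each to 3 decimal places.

Posterior mean ≈ 513.989; posterior SD ≈ 11.835

With known σ, the Normal prior is conjugate. Weight on the data is w = (n/σ²)/(n/σ² + 1/τ₀²) = 0.00673091/(0.00673091+0.00040878) = 0.94275.
Posterior mean = w·x̄ + (1−w)·μ₀ = 0.94275·511.03 + 0.057255·562.71 = 513.989. Posterior variance = 1/(0.00673091+0.00040878) = 140.062, so SD = 11.835.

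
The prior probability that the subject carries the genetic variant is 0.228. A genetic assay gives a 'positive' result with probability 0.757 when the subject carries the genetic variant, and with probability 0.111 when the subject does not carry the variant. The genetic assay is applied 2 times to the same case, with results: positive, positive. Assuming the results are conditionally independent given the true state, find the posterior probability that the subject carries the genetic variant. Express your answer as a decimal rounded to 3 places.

Posterior P(H) ≈ 0.932

Let H be the event that the subject carries the genetic variant; start with P(H) = 0.228. P('positive'|H) = 0.757, P('positive'|¬H) = 0.111.
Update on result 1 ('positive'): P(H) ← 0.757·0.2280 / (0.757·0.2280 + 0.111·0.7720) = 0.17260/0.25829 = 0.6682.
Update on result 2 ('positive'): P(H) ← 0.757·0.6682 / (0.757·0.6682 + 0.111·0.3318) = 0.50585/0.54268 = 0.9321.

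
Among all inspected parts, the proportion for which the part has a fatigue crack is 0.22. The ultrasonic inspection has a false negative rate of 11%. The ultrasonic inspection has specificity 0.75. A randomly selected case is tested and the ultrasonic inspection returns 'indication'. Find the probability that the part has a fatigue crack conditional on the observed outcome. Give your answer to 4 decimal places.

Let H be the event that the part has a fatigue crack. P(H) = 0.22, so P(¬H) = 0.78. With E the 'indication' result, P(E|H) = 0.89 and P(E|¬H) = 0.25.
P(E) = 0.89·0.22 + 0.25·0.78 = 0.19580 + 0.19500 = 0.39080.
By Bayes' theorem, P(H|E) = 0.19580 / 0.39080 = 0.5010.

P(H | E) ≈ 0.5010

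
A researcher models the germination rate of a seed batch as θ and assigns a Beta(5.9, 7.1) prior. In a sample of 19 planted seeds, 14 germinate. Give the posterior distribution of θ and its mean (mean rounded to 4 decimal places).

The binomial likelihood is conjugate to the Beta prior: with 14 successes and 5 failures, the posterior is Beta(5.9+14, 7.1+5) = Beta(19.9, 12.1).
Posterior mean = α/(α+β) = 19.9/32 = 0.6219.

Posterior: Beta(19.9, 12.1); mean ≈ 0.6219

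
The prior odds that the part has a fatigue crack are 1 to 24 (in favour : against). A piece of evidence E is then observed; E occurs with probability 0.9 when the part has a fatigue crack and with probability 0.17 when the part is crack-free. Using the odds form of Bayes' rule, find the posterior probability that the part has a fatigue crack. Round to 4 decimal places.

Prior odds = 1/24 = 0.041667. In log-odds, ln(0.041667) = -3.1781.
Add log likelihood ratio: ln(5.2941) = 1.6666.
Posterior log-odds = -1.5115, so posterior odds = exp(-1.5115) = 0.22059. Converting, P(H|E) = 0.22059/1.2206 = 0.1807.

Posterior probability ≈ 0.1807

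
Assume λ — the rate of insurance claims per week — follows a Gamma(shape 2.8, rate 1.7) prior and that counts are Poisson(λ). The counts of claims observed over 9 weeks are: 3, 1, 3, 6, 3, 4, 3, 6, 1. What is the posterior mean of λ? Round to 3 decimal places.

The Poisson likelihood adds the total count to the shape and the number of exposure periods to the rate. Here ∑xᵢ = 30 and n = 9, so shape 2.8→32.8 and rate 1.7→10.7.
Posterior mean = shape/rate = 32.8/10.7 = 3.065.

Posterior mean ≈ 3.065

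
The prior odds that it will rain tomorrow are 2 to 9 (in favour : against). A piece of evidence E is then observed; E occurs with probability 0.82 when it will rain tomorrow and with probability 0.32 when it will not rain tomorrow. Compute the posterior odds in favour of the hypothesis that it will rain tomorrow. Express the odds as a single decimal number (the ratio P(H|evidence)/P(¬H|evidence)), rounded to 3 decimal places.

Posterior odds ≈ 0.569

Prior odds = 2/9 = 0.22222.
Likelihood ratio for E = 0.82/0.32 = 2.5625.
Posterior odds = prior odds × LR = 0.56944.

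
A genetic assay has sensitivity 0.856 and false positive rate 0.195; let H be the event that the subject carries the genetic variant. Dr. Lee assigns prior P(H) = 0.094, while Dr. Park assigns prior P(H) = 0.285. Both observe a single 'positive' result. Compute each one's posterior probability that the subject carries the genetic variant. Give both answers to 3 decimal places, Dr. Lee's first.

Dr. Lee: 0.313; Dr. Park: 0.636

The likelihood ratio for a 'positive' result is 0.856/0.195 = 4.3897.
Dr. Lee: prior odds 0.094/0.906 = 0.10375; posterior odds 0.45545; posterior probability 0.313.
Dr. Park: prior odds 0.285/0.715 = 0.39860; posterior odds 1.7498; posterior probability 0.636.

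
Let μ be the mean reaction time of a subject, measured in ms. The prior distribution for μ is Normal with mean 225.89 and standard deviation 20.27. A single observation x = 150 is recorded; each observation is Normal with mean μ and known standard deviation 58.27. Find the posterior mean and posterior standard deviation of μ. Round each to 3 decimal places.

With known σ, the Normal prior is conjugate. Weight on the data is w = (n/σ²)/(n/σ² + 1/τ₀²) = 0.00029452/(0.00029452+0.00243384) = 0.10795.
Posterior mean = w·x̄ + (1−w)·μ₀ = 0.10795·150 + 0.89205·225.89 = 217.698. Posterior variance = 1/(0.00029452+0.00243384) = 366.521, so SD = 19.145.

Posterior mean ≈ 217.698; posterior SD ≈ 19.145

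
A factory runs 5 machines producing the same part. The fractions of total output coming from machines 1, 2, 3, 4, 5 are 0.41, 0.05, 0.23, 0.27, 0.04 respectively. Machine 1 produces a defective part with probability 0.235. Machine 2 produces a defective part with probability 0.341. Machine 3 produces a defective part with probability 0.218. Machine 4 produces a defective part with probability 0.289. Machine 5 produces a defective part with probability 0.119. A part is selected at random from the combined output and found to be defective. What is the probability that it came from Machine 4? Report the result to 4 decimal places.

Posterior probability ≈ 0.3168

P(defective|M1) = 0.235; P(defective|M2) = 0.341; P(defective|M3) = 0.218; P(defective|M4) = 0.289; P(defective|M5) = 0.119.
Prior × likelihood for each source: 0.41·0.235=0.09635, 0.05·0.341=0.01705, 0.23·0.218=0.05014, 0.27·0.289=0.07803, 0.04·0.119=0.004760. Summing gives P(defective) = 0.24633.
P(Machine 4 | defective) = 0.07803 / 0.24633 = 0.3168.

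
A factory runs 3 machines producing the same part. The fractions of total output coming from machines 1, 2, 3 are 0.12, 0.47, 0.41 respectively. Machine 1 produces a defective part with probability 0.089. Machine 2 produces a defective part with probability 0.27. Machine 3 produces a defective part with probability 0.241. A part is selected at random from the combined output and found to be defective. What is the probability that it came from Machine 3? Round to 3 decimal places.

P(defective|M1) = 0.089; P(defective|M2) = 0.27; P(defective|M3) = 0.241.
Prior × likelihood for each source: 0.12·0.089=0.01068, 0.47·0.27=0.1269, 0.41·0.241=0.09881. Summing gives P(defective) = 0.23639.
P(Machine 3 | defective) = 0.09881 / 0.23639 = 0.418.

Posterior probability ≈ 0.418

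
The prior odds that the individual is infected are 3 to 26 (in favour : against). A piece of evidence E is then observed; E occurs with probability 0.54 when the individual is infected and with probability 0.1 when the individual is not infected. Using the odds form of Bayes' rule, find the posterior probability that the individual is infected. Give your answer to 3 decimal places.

Posterior probability ≈ 0.384

Prior odds = 3/26 = 0.11538.
Likelihood ratio for E = 0.54/0.1 = 5.4000.
Posterior odds = prior odds × LR = 0.62308.
Posterior probability = odds/(1+odds) = 0.62308/1.6231 = 0.384.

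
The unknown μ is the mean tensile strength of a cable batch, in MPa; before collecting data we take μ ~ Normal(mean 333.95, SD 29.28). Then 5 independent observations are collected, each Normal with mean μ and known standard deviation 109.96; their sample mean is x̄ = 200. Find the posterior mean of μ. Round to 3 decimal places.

Posterior mean ≈ 298.891

Prior precision 1/τ₀² = 1/29.28² = 0.00116643; data precision n/σ² = 5/109.96² = 0.00041352.
Posterior precision = 0.00116643 + 0.00041352 = 0.00157995.
Posterior mean = (0.00116643·333.95 + 0.00041352·200) / 0.00157995 = 298.891.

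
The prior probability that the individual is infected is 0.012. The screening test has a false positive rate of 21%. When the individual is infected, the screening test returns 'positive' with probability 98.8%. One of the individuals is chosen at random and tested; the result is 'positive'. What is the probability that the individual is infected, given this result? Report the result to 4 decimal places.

Write H for 'the individual is infected'. Prior odds H:¬H = 0.012/0.988 = 0.012146. For the 'positive' outcome, the likelihood ratio is 0.988/0.21 = 4.7048.
Posterior odds = 0.012146 × 4.7048 = 0.057143, so P(H|E) = 0.057143/(1+0.057143) = 0.0541.

P(H | E) ≈ 0.0541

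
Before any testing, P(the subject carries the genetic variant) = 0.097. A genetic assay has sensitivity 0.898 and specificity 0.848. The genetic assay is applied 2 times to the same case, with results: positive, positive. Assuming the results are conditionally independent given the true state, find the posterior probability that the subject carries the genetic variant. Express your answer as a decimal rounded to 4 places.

Let H be the event that the subject carries the genetic variant; start with P(H) = 0.097. P('positive'|H) = 0.898, P('positive'|¬H) = 0.152.
Update on result 1 ('positive'): P(H) ← 0.898·0.0970 / (0.898·0.0970 + 0.152·0.9030) = 0.087106/0.22436 = 0.3882.
Update on result 2 ('positive'): P(H) ← 0.898·0.3882 / (0.898·0.3882 + 0.152·0.6118) = 0.34864/0.44163 = 0.7894.

Posterior P(H) ≈ 0.7894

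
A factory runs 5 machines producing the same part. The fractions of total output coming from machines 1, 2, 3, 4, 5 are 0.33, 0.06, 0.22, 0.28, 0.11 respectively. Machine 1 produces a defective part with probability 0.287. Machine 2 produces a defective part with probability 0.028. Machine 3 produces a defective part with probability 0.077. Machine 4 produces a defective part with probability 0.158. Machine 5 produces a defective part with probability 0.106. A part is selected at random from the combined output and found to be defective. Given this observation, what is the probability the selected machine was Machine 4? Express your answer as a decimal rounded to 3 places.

P(defective|M1) = 0.287; P(defective|M2) = 0.028; P(defective|M3) = 0.077; P(defective|M4) = 0.158; P(defective|M5) = 0.106.
Prior × likelihood for each source: 0.33·0.287=0.09471, 0.06·0.028=0.001680, 0.22·0.077=0.01694, 0.28·0.158=0.04424, 0.11·0.106=0.01166. Summing gives P(defective) = 0.16923.
P(Machine 4 | defective) = 0.04424 / 0.16923 = 0.261.

Posterior probability ≈ 0.261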